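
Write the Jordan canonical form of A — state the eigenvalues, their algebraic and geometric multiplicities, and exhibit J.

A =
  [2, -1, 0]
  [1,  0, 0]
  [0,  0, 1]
J_2(1) ⊕ J_1(1)

The characteristic polynomial is
  det(x·I − A) = x^3 - 3*x^2 + 3*x - 1 = (x - 1)^3

Eigenvalues and multiplicities (the geometric multiplicity of λ is n − rank(A − λI), which equals the number of Jordan blocks for λ):
  λ = 1: algebraic multiplicity = 3, geometric multiplicity = 2

Determining the block sizes for each eigenvalue:
  λ = 1: 2 blocks summing to 3 forces exactly one block of size 2 and the rest size 1 → block sizes [2, 1]

Assembling the blocks gives a Jordan form
J =
  [1, 1, 0]
  [0, 1, 0]
  [0, 0, 1]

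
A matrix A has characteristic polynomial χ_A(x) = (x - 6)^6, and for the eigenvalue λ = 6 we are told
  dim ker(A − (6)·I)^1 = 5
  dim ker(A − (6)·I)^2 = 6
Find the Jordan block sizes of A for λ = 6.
Block sizes for λ = 6: [2, 1, 1, 1, 1]

From the dimensions of kernels of powers, the number of Jordan blocks of size at least j is d_j − d_{j−1} where d_j = dim ker(N^j) (with d_0 = 0). Computing the differences gives [5, 1].
The number of blocks of size exactly k is (#blocks of size ≥ k) − (#blocks of size ≥ k + 1), so the partition is: 4 block(s) of size 1, 1 block(s) of size 2.
In nonincreasing order the block sizes are [2, 1, 1, 1, 1].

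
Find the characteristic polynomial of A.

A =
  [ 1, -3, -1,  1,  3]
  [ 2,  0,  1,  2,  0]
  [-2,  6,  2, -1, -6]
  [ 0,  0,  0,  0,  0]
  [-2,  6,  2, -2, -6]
x^5 + 3*x^4

Expanding det(x·I − A) (e.g. by cofactor expansion or by noting that A is similar to its Jordan form J, which has the same characteristic polynomial as A) gives
  χ_A(x) = x^5 + 3*x^4
which factors as x^4*(x + 3). The eigenvalues (with algebraic multiplicities) are λ = -3 with multiplicity 1, λ = 0 with multiplicity 4.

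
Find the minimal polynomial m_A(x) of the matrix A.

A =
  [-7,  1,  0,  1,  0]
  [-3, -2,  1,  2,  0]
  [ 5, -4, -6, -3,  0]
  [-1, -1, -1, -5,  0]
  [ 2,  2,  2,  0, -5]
x^2 + 10*x + 25

The characteristic polynomial is χ_A(x) = (x + 5)^5, so the eigenvalues are known. The minimal polynomial is
  m_A(x) = Π_λ (x − λ)^{k_λ}
where k_λ is the size of the *largest* Jordan block for λ (equivalently, the smallest k with (A − λI)^k v = 0 for every generalised eigenvector v of λ).

  λ = -5: largest Jordan block has size 2, contributing (x + 5)^2

So m_A(x) = (x + 5)^2 = x^2 + 10*x + 25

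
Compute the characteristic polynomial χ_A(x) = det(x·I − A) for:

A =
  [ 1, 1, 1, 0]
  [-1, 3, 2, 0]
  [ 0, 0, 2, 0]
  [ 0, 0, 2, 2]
x^4 - 8*x^3 + 24*x^2 - 32*x + 16

Expanding det(x·I − A) (e.g. by cofactor expansion or by noting that A is similar to its Jordan form J, which has the same characteristic polynomial as A) gives
  χ_A(x) = x^4 - 8*x^3 + 24*x^2 - 32*x + 16
which factors as (x - 2)^4. The eigenvalues (with algebraic multiplicities) are λ = 2 with multiplicity 4.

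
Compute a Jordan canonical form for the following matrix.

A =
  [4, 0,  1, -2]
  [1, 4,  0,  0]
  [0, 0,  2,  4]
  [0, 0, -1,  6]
J_3(4) ⊕ J_1(4)

The characteristic polynomial is
  det(x·I − A) = x^4 - 16*x^3 + 96*x^2 - 256*x + 256 = (x - 4)^4

Eigenvalues and multiplicities (the geometric multiplicity of λ is n − rank(A − λI), which equals the number of Jordan blocks for λ):
  λ = 4: algebraic multiplicity = 4, geometric multiplicity = 2

Determining the block sizes for each eigenvalue:
  λ = 4: with am = 4 and gm = 2, the partition is not yet determined (e.g. several partitions of 4 into 2 parts exist). Let N = A − (4)·I. Computing rank(N^1) = 2, rank(N^2) = 1, rank(N^3) = 0; the number of blocks of size ≥ j is rank(N^{j−1}) − rank(N^j), giving [2, 1, 1]. So we have 1 block(s) of size 3, 1 block(s) of size 1 → block sizes [3, 1]

Assembling the blocks gives a Jordan form
J =
  [4, 1, 0, 0]
  [0, 4, 1, 0]
  [0, 0, 4, 0]
  [0, 0, 0, 4]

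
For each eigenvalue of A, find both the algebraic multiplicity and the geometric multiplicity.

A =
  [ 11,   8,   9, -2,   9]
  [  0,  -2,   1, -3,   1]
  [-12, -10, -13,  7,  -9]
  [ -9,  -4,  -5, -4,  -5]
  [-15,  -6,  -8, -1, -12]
λ = -4: alg = 5, geom = 3

Step 1 — factor the characteristic polynomial to read off the algebraic multiplicities:
  χ_A(x) = (x + 4)^5

Step 2 — compute geometric multiplicities via the rank-nullity identity g(λ) = n − rank(A − λI):
  rank(A − (-4)·I) = 2, so dim ker(A − (-4)·I) = n − 2 = 3

Summary:
  λ = -4: algebraic multiplicity = 5, geometric multiplicity = 3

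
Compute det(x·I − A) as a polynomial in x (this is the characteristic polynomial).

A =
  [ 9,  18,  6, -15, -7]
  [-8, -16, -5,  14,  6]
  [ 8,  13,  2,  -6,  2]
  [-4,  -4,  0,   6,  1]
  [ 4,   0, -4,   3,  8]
x^5 - 9*x^4 + 10*x^3 + 78*x^2 - 155*x + 75

Expanding det(x·I − A) (e.g. by cofactor expansion or by noting that A is similar to its Jordan form J, which has the same characteristic polynomial as A) gives
  χ_A(x) = x^5 - 9*x^4 + 10*x^3 + 78*x^2 - 155*x + 75
which factors as (x - 5)^2*(x - 1)^2*(x + 3). The eigenvalues (with algebraic multiplicities) are λ = -3 with multiplicity 1, λ = 1 with multiplicity 2, λ = 5 with multiplicity 2.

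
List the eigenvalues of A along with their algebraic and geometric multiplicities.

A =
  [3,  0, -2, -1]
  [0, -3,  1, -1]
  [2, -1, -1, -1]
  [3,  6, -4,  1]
λ = 0: alg = 4, geom = 2

Step 1 — factor the characteristic polynomial to read off the algebraic multiplicities:
  χ_A(x) = x^4

Step 2 — compute geometric multiplicities via the rank-nullity identity g(λ) = n − rank(A − λI):
  rank(A − (0)·I) = 2, so dim ker(A − (0)·I) = n − 2 = 2

Summary:
  λ = 0: algebraic multiplicity = 4, geometric multiplicity = 2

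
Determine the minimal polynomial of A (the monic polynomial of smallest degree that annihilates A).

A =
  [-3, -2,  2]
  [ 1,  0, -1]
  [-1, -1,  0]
x^2 + 2*x + 1

The characteristic polynomial is χ_A(x) = (x + 1)^3, so the eigenvalues are known. The minimal polynomial is
  m_A(x) = Π_λ (x − λ)^{k_λ}
where k_λ is the size of the *largest* Jordan block for λ (equivalently, the smallest k with (A − λI)^k v = 0 for every generalised eigenvector v of λ).

  λ = -1: largest Jordan block has size 2, contributing (x + 1)^2

So m_A(x) = (x + 1)^2 = x^2 + 2*x + 1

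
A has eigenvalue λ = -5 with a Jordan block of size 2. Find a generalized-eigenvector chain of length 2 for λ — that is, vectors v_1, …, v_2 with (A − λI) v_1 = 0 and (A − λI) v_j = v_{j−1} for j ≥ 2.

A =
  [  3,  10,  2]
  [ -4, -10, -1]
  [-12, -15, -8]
A Jordan chain for λ = -5 of length 2:
v_1 = (8, -4, -12)ᵀ
v_2 = (1, 0, 0)ᵀ

Let N = A − (-5)·I. We want v_2 with N^2 v_2 = 0 but N^1 v_2 ≠ 0; then v_{j-1} := N · v_j for j = 2, …, 2.

Pick v_2 = (1, 0, 0)ᵀ.
Then v_1 = N · v_2 = (8, -4, -12)ᵀ.

Sanity check: (A − (-5)·I) v_1 = (0, 0, 0)ᵀ = 0. ✓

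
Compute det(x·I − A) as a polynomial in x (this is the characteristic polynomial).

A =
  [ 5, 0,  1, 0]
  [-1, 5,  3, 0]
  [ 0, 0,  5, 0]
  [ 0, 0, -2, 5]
x^4 - 20*x^3 + 150*x^2 - 500*x + 625

Expanding det(x·I − A) (e.g. by cofactor expansion or by noting that A is similar to its Jordan form J, which has the same characteristic polynomial as A) gives
  χ_A(x) = x^4 - 20*x^3 + 150*x^2 - 500*x + 625
which factors as (x - 5)^4. The eigenvalues (with algebraic multiplicities) are λ = 5 with multiplicity 4.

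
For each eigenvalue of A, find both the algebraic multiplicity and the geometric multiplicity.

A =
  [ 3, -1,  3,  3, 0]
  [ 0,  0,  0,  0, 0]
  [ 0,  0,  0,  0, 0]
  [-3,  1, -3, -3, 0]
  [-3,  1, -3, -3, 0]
λ = 0: alg = 5, geom = 4

Step 1 — factor the characteristic polynomial to read off the algebraic multiplicities:
  χ_A(x) = x^5

Step 2 — compute geometric multiplicities via the rank-nullity identity g(λ) = n − rank(A − λI):
  rank(A − (0)·I) = 1, so dim ker(A − (0)·I) = n − 1 = 4

Summary:
  λ = 0: algebraic multiplicity = 5, geometric multiplicity = 4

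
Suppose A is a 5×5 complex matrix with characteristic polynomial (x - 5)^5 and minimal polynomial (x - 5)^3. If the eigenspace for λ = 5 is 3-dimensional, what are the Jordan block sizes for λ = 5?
Block sizes for λ = 5: [3, 1, 1]

Step 1 — from the characteristic polynomial, algebraic multiplicity of λ = 5 is 5. From dim ker(A − (5)·I) = 3, there are exactly 3 Jordan blocks for λ = 5.
Step 2 — from the minimal polynomial, the factor (x − 5)^3 tells us the largest block for λ = 5 has size 3.
Step 3 — with total size 5, 3 blocks, and largest block 3, the block sizes (in nonincreasing order) are [3, 1, 1].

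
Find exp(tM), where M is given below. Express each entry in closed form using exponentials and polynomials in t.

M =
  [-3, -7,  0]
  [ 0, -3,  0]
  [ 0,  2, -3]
e^{tM} =
  [exp(-3*t), -7*t*exp(-3*t), 0]
  [0, exp(-3*t), 0]
  [0, 2*t*exp(-3*t), exp(-3*t)]

Strategy: write M = P · J · P⁻¹ where J is a Jordan canonical form, so e^{tM} = P · e^{tJ} · P⁻¹, and e^{tJ} can be computed block-by-block.

M has Jordan form
J =
  [-3,  1,  0]
  [ 0, -3,  0]
  [ 0,  0, -3]
(up to reordering of blocks).

Per-block formulas:
  For a 2×2 Jordan block J_2(-3): exp(t · J_2(-3)) = e^(-3t)·(I + t·N), where N is the 2×2 nilpotent shift.
  For a 1×1 block at λ = -3: exp(t · [-3]) = [e^(-3t)].

After assembling e^{tJ} and conjugating by P, we get:

e^{tM} =
  [exp(-3*t), -7*t*exp(-3*t), 0]
  [0, exp(-3*t), 0]
  [0, 2*t*exp(-3*t), exp(-3*t)]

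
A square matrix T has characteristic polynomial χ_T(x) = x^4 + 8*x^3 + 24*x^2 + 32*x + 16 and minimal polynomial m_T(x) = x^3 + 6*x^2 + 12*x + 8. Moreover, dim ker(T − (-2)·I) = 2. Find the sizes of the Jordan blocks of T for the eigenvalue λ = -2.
Block sizes for λ = -2: [3, 1]

Step 1 — from the characteristic polynomial, algebraic multiplicity of λ = -2 is 4. From dim ker(T − (-2)·I) = 2, there are exactly 2 Jordan blocks for λ = -2.
Step 2 — from the minimal polynomial, the factor (x + 2)^3 tells us the largest block for λ = -2 has size 3.
Step 3 — with total size 4, 2 blocks, and largest block 3, the block sizes (in nonincreasing order) are [3, 1].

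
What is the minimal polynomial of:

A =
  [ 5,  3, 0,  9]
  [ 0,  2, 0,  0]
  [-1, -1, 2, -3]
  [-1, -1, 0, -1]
x^2 - 4*x + 4

The characteristic polynomial is χ_A(x) = (x - 2)^4, so the eigenvalues are known. The minimal polynomial is
  m_A(x) = Π_λ (x − λ)^{k_λ}
where k_λ is the size of the *largest* Jordan block for λ (equivalently, the smallest k with (A − λI)^k v = 0 for every generalised eigenvector v of λ).

  λ = 2: largest Jordan block has size 2, contributing (x − 2)^2

So m_A(x) = (x - 2)^2 = x^2 - 4*x + 4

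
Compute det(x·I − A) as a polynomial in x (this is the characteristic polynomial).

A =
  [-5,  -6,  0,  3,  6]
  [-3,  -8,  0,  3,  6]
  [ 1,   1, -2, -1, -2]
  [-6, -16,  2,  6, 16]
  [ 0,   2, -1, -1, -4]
x^5 + 13*x^4 + 64*x^3 + 152*x^2 + 176*x + 80

Expanding det(x·I − A) (e.g. by cofactor expansion or by noting that A is similar to its Jordan form J, which has the same characteristic polynomial as A) gives
  χ_A(x) = x^5 + 13*x^4 + 64*x^3 + 152*x^2 + 176*x + 80
which factors as (x + 2)^4*(x + 5). The eigenvalues (with algebraic multiplicities) are λ = -5 with multiplicity 1, λ = -2 with multiplicity 4.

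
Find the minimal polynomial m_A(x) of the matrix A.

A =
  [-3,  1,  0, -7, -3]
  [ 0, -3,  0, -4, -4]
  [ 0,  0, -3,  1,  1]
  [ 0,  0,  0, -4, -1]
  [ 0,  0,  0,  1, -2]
x^2 + 6*x + 9

The characteristic polynomial is χ_A(x) = (x + 3)^5, so the eigenvalues are known. The minimal polynomial is
  m_A(x) = Π_λ (x − λ)^{k_λ}
where k_λ is the size of the *largest* Jordan block for λ (equivalently, the smallest k with (A − λI)^k v = 0 for every generalised eigenvector v of λ).

  λ = -3: largest Jordan block has size 2, contributing (x + 3)^2

So m_A(x) = (x + 3)^2 = x^2 + 6*x + 9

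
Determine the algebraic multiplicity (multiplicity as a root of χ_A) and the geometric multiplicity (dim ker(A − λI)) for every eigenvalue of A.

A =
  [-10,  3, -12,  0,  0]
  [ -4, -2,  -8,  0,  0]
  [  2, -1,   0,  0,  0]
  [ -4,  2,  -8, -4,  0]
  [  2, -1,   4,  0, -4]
λ = -4: alg = 5, geom = 4

Step 1 — factor the characteristic polynomial to read off the algebraic multiplicities:
  χ_A(x) = (x + 4)^5

Step 2 — compute geometric multiplicities via the rank-nullity identity g(λ) = n − rank(A − λI):
  rank(A − (-4)·I) = 1, so dim ker(A − (-4)·I) = n − 1 = 4

Summary:
  λ = -4: algebraic multiplicity = 5, geometric multiplicity = 4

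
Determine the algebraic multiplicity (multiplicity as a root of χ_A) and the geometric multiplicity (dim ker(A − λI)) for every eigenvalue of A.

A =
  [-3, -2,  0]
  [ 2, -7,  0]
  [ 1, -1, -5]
λ = -5: alg = 3, geom = 2

Step 1 — factor the characteristic polynomial to read off the algebraic multiplicities:
  χ_A(x) = (x + 5)^3

Step 2 — compute geometric multiplicities via the rank-nullity identity g(λ) = n − rank(A − λI):
  rank(A − (-5)·I) = 1, so dim ker(A − (-5)·I) = n − 1 = 2

Summary:
  λ = -5: algebraic multiplicity = 3, geometric multiplicity = 2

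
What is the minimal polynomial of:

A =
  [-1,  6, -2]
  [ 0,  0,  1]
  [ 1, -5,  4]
x^3 - 3*x^2 + 3*x - 1

The characteristic polynomial is χ_A(x) = (x - 1)^3, so the eigenvalues are known. The minimal polynomial is
  m_A(x) = Π_λ (x − λ)^{k_λ}
where k_λ is the size of the *largest* Jordan block for λ (equivalently, the smallest k with (A − λI)^k v = 0 for every generalised eigenvector v of λ).

  λ = 1: largest Jordan block has size 3, contributing (x − 1)^3

So m_A(x) = (x - 1)^3 = x^3 - 3*x^2 + 3*x - 1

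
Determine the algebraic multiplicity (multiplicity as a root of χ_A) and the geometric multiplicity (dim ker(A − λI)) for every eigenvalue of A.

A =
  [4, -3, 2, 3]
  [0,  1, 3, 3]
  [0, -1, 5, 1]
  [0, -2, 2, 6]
λ = 4: alg = 4, geom = 2

Step 1 — factor the characteristic polynomial to read off the algebraic multiplicities:
  χ_A(x) = (x - 4)^4

Step 2 — compute geometric multiplicities via the rank-nullity identity g(λ) = n − rank(A − λI):
  rank(A − (4)·I) = 2, so dim ker(A − (4)·I) = n − 2 = 2

Summary:
  λ = 4: algebraic multiplicity = 4, geometric multiplicity = 2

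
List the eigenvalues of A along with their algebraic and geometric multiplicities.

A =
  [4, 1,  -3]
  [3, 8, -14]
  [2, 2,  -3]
λ = 3: alg = 3, geom = 1

Step 1 — factor the characteristic polynomial to read off the algebraic multiplicities:
  χ_A(x) = (x - 3)^3

Step 2 — compute geometric multiplicities via the rank-nullity identity g(λ) = n − rank(A − λI):
  rank(A − (3)·I) = 2, so dim ker(A − (3)·I) = n − 2 = 1

Summary:
  λ = 3: algebraic multiplicity = 3, geometric multiplicity = 1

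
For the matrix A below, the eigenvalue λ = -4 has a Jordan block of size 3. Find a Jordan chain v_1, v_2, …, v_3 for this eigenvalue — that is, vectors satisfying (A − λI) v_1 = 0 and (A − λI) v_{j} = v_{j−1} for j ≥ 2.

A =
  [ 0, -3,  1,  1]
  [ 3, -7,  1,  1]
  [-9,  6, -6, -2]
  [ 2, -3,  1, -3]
A Jordan chain for λ = -4 of length 3:
v_1 = (0, -4, -4, -8)ᵀ
v_2 = (4, 3, -9, 2)ᵀ
v_3 = (1, 0, 0, 0)ᵀ

Let N = A − (-4)·I. We want v_3 with N^3 v_3 = 0 but N^2 v_3 ≠ 0; then v_{j-1} := N · v_j for j = 3, …, 2.

Pick v_3 = (1, 0, 0, 0)ᵀ.
Then v_2 = N · v_3 = (4, 3, -9, 2)ᵀ.
Then v_1 = N · v_2 = (0, -4, -4, -8)ᵀ.

Sanity check: (A − (-4)·I) v_1 = (0, 0, 0, 0)ᵀ = 0. ✓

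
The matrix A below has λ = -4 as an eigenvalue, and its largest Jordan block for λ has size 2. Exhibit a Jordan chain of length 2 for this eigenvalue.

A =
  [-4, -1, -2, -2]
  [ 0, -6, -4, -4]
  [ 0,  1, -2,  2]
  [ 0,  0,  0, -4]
A Jordan chain for λ = -4 of length 2:
v_1 = (-1, -2, 1, 0)ᵀ
v_2 = (0, 1, 0, 0)ᵀ

Let N = A − (-4)·I. We want v_2 with N^2 v_2 = 0 but N^1 v_2 ≠ 0; then v_{j-1} := N · v_j for j = 2, …, 2.

Pick v_2 = (0, 1, 0, 0)ᵀ.
Then v_1 = N · v_2 = (-1, -2, 1, 0)ᵀ.

Sanity check: (A − (-4)·I) v_1 = (0, 0, 0, 0)ᵀ = 0. ✓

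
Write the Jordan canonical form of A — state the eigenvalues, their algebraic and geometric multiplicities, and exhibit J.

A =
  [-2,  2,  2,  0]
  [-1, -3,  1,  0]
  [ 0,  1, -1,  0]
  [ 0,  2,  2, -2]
J_3(-2) ⊕ J_1(-2)

The characteristic polynomial is
  det(x·I − A) = x^4 + 8*x^3 + 24*x^2 + 32*x + 16 = (x + 2)^4

Eigenvalues and multiplicities (the geometric multiplicity of λ is n − rank(A − λI), which equals the number of Jordan blocks for λ):
  λ = -2: algebraic multiplicity = 4, geometric multiplicity = 2

Determining the block sizes for each eigenvalue:
  λ = -2: with am = 4 and gm = 2, the partition is not yet determined (e.g. several partitions of 4 into 2 parts exist). Let N = A − (-2)·I. Computing rank(N^1) = 2, rank(N^2) = 1, rank(N^3) = 0; the number of blocks of size ≥ j is rank(N^{j−1}) − rank(N^j), giving [2, 1, 1]. So we have 1 block(s) of size 3, 1 block(s) of size 1 → block sizes [3, 1]

Assembling the blocks gives a Jordan form
J =
  [-2,  1,  0,  0]
  [ 0, -2,  1,  0]
  [ 0,  0, -2,  0]
  [ 0,  0,  0, -2]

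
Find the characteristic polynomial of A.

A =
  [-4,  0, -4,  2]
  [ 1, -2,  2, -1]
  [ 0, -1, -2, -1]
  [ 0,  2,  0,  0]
x^4 + 8*x^3 + 24*x^2 + 32*x + 16

Expanding det(x·I − A) (e.g. by cofactor expansion or by noting that A is similar to its Jordan form J, which has the same characteristic polynomial as A) gives
  χ_A(x) = x^4 + 8*x^3 + 24*x^2 + 32*x + 16
which factors as (x + 2)^4. The eigenvalues (with algebraic multiplicities) are λ = -2 with multiplicity 4.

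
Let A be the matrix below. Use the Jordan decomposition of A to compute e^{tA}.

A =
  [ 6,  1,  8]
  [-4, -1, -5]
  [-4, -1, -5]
e^{tA} =
  [6*t + 1, -3*t^2/2 + t, 3*t^2/2 + 8*t]
  [-4*t, t^2 - t + 1, -t^2 - 5*t]
  [-4*t, t^2 - t, -t^2 - 5*t + 1]

Strategy: write A = P · J · P⁻¹ where J is a Jordan canonical form, so e^{tA} = P · e^{tJ} · P⁻¹, and e^{tJ} can be computed block-by-block.

A has Jordan form
J =
  [0, 1, 0]
  [0, 0, 1]
  [0, 0, 0]
(up to reordering of blocks).

Per-block formulas:
  For a 3×3 Jordan block J_3(0): exp(t · J_3(0)) = e^(0t)·(I + t·N + (t^2/2)·N^2), where N is the 3×3 nilpotent shift.

After assembling e^{tJ} and conjugating by P, we get:

e^{tA} =
  [6*t + 1, -3*t^2/2 + t, 3*t^2/2 + 8*t]
  [-4*t, t^2 - t + 1, -t^2 - 5*t]
  [-4*t, t^2 - t, -t^2 - 5*t + 1]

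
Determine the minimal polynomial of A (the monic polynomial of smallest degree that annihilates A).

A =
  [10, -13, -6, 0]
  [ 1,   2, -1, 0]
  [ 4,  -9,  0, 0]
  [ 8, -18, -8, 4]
x^3 - 12*x^2 + 48*x - 64

The characteristic polynomial is χ_A(x) = (x - 4)^4, so the eigenvalues are known. The minimal polynomial is
  m_A(x) = Π_λ (x − λ)^{k_λ}
where k_λ is the size of the *largest* Jordan block for λ (equivalently, the smallest k with (A − λI)^k v = 0 for every generalised eigenvector v of λ).

  λ = 4: largest Jordan block has size 3, contributing (x − 4)^3

So m_A(x) = (x - 4)^3 = x^3 - 12*x^2 + 48*x - 64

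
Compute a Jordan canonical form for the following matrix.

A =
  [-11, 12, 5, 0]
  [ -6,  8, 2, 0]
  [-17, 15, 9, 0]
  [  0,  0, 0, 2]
J_3(2) ⊕ J_1(2)

The characteristic polynomial is
  det(x·I − A) = x^4 - 8*x^3 + 24*x^2 - 32*x + 16 = (x - 2)^4

Eigenvalues and multiplicities (the geometric multiplicity of λ is n − rank(A − λI), which equals the number of Jordan blocks for λ):
  λ = 2: algebraic multiplicity = 4, geometric multiplicity = 2

Determining the block sizes for each eigenvalue:
  λ = 2: with am = 4 and gm = 2, the partition is not yet determined (e.g. several partitions of 4 into 2 parts exist). Let N = A − (2)·I. Computing rank(N^1) = 2, rank(N^2) = 1, rank(N^3) = 0; the number of blocks of size ≥ j is rank(N^{j−1}) − rank(N^j), giving [2, 1, 1]. So we have 1 block(s) of size 3, 1 block(s) of size 1 → block sizes [3, 1]

Assembling the blocks gives a Jordan form
J =
  [2, 1, 0, 0]
  [0, 2, 1, 0]
  [0, 0, 2, 0]
  [0, 0, 0, 2]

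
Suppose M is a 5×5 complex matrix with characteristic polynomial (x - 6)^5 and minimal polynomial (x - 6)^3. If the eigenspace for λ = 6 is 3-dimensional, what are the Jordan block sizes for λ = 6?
Block sizes for λ = 6: [3, 1, 1]

Step 1 — from the characteristic polynomial, algebraic multiplicity of λ = 6 is 5. From dim ker(M − (6)·I) = 3, there are exactly 3 Jordan blocks for λ = 6.
Step 2 — from the minimal polynomial, the factor (x − 6)^3 tells us the largest block for λ = 6 has size 3.
Step 3 — with total size 5, 3 blocks, and largest block 3, the block sizes (in nonincreasing order) are [3, 1, 1].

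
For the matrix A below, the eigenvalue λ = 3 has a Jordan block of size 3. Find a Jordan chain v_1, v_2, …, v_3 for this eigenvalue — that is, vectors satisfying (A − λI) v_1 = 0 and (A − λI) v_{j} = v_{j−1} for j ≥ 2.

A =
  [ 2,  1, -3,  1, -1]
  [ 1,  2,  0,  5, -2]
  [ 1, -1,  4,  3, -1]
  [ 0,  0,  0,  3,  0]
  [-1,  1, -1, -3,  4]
A Jordan chain for λ = 3 of length 3:
v_1 = (1, -1, -1, 0, 1)ᵀ
v_2 = (-3, 0, 1, 0, -1)ᵀ
v_3 = (0, 0, 1, 0, 0)ᵀ

Let N = A − (3)·I. We want v_3 with N^3 v_3 = 0 but N^2 v_3 ≠ 0; then v_{j-1} := N · v_j for j = 3, …, 2.

Pick v_3 = (0, 0, 1, 0, 0)ᵀ.
Then v_2 = N · v_3 = (-3, 0, 1, 0, -1)ᵀ.
Then v_1 = N · v_2 = (1, -1, -1, 0, 1)ᵀ.

Sanity check: (A − (3)·I) v_1 = (0, 0, 0, 0, 0)ᵀ = 0. ✓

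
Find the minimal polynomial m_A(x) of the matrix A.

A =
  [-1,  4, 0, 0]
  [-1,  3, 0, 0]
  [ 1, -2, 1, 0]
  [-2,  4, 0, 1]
x^2 - 2*x + 1

The characteristic polynomial is χ_A(x) = (x - 1)^4, so the eigenvalues are known. The minimal polynomial is
  m_A(x) = Π_λ (x − λ)^{k_λ}
where k_λ is the size of the *largest* Jordan block for λ (equivalently, the smallest k with (A − λI)^k v = 0 for every generalised eigenvector v of λ).

  λ = 1: largest Jordan block has size 2, contributing (x − 1)^2

So m_A(x) = (x - 1)^2 = x^2 - 2*x + 1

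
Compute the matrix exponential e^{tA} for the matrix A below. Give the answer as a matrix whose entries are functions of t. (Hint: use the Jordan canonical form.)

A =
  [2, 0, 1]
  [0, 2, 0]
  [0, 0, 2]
e^{tA} =
  [exp(2*t), 0, t*exp(2*t)]
  [0, exp(2*t), 0]
  [0, 0, exp(2*t)]

Strategy: write A = P · J · P⁻¹ where J is a Jordan canonical form, so e^{tA} = P · e^{tJ} · P⁻¹, and e^{tJ} can be computed block-by-block.

A has Jordan form
J =
  [2, 1, 0]
  [0, 2, 0]
  [0, 0, 2]
(up to reordering of blocks).

Per-block formulas:
  For a 2×2 Jordan block J_2(2): exp(t · J_2(2)) = e^(2t)·(I + t·N), where N is the 2×2 nilpotent shift.
  For a 1×1 block at λ = 2: exp(t · [2]) = [e^(2t)].

After assembling e^{tJ} and conjugating by P, we get:

e^{tA} =
  [exp(2*t), 0, t*exp(2*t)]
  [0, exp(2*t), 0]
  [0, 0, exp(2*t)]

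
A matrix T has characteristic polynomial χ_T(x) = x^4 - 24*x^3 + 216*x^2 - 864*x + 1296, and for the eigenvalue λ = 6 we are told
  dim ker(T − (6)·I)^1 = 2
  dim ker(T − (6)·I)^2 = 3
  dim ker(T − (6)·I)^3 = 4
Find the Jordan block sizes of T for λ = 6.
Block sizes for λ = 6: [3, 1]

From the dimensions of kernels of powers, the number of Jordan blocks of size at least j is d_j − d_{j−1} where d_j = dim ker(N^j) (with d_0 = 0). Computing the differences gives [2, 1, 1].
The number of blocks of size exactly k is (#blocks of size ≥ k) − (#blocks of size ≥ k + 1), so the partition is: 1 block(s) of size 1, 1 block(s) of size 3.
In nonincreasing order the block sizes are [3, 1].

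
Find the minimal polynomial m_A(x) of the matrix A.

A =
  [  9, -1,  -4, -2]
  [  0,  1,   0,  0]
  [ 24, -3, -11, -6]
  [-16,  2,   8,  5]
x^2 - 2*x + 1

The characteristic polynomial is χ_A(x) = (x - 1)^4, so the eigenvalues are known. The minimal polynomial is
  m_A(x) = Π_λ (x − λ)^{k_λ}
where k_λ is the size of the *largest* Jordan block for λ (equivalently, the smallest k with (A − λI)^k v = 0 for every generalised eigenvector v of λ).

  λ = 1: largest Jordan block has size 2, contributing (x − 1)^2

So m_A(x) = (x - 1)^2 = x^2 - 2*x + 1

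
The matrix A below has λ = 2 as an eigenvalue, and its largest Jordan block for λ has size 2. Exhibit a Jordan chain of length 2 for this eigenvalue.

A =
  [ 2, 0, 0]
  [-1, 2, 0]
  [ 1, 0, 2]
A Jordan chain for λ = 2 of length 2:
v_1 = (0, -1, 1)ᵀ
v_2 = (1, 0, 0)ᵀ

Let N = A − (2)·I. We want v_2 with N^2 v_2 = 0 but N^1 v_2 ≠ 0; then v_{j-1} := N · v_j for j = 2, …, 2.

Pick v_2 = (1, 0, 0)ᵀ.
Then v_1 = N · v_2 = (0, -1, 1)ᵀ.

Sanity check: (A − (2)·I) v_1 = (0, 0, 0)ᵀ = 0. ✓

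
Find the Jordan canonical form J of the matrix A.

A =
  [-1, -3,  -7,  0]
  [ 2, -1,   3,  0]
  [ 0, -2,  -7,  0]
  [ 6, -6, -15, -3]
J_3(-3) ⊕ J_1(-3)

The characteristic polynomial is
  det(x·I − A) = x^4 + 12*x^3 + 54*x^2 + 108*x + 81 = (x + 3)^4

Eigenvalues and multiplicities (the geometric multiplicity of λ is n − rank(A − λI), which equals the number of Jordan blocks for λ):
  λ = -3: algebraic multiplicity = 4, geometric multiplicity = 2

Determining the block sizes for each eigenvalue:
  λ = -3: with am = 4 and gm = 2, the partition is not yet determined (e.g. several partitions of 4 into 2 parts exist). Let N = A − (-3)·I. Computing rank(N^1) = 2, rank(N^2) = 1, rank(N^3) = 0; the number of blocks of size ≥ j is rank(N^{j−1}) − rank(N^j), giving [2, 1, 1]. So we have 1 block(s) of size 3, 1 block(s) of size 1 → block sizes [3, 1]

Assembling the blocks gives a Jordan form
J =
  [-3,  1,  0,  0]
  [ 0, -3,  1,  0]
  [ 0,  0, -3,  0]
  [ 0,  0,  0, -3]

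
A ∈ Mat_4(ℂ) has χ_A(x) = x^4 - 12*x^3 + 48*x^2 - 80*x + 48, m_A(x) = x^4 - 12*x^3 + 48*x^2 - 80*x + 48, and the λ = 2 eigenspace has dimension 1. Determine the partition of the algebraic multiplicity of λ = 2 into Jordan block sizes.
Block sizes for λ = 2: [3]

Step 1 — from the characteristic polynomial, algebraic multiplicity of λ = 2 is 3. From dim ker(A − (2)·I) = 1, there are exactly 1 Jordan blocks for λ = 2.
Step 2 — from the minimal polynomial, the factor (x − 2)^3 tells us the largest block for λ = 2 has size 3.
Step 3 — with total size 3, 1 blocks, and largest block 3, the block sizes (in nonincreasing order) are [3].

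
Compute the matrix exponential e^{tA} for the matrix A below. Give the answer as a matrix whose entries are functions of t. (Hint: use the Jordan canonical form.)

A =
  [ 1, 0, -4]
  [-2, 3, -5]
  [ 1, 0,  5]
e^{tA} =
  [-2*t*exp(3*t) + exp(3*t), 0, -4*t*exp(3*t)]
  [-t^2*exp(3*t)/2 - 2*t*exp(3*t), exp(3*t), -t^2*exp(3*t) - 5*t*exp(3*t)]
  [t*exp(3*t), 0, 2*t*exp(3*t) + exp(3*t)]

Strategy: write A = P · J · P⁻¹ where J is a Jordan canonical form, so e^{tA} = P · e^{tJ} · P⁻¹, and e^{tJ} can be computed block-by-block.

A has Jordan form
J =
  [3, 1, 0]
  [0, 3, 1]
  [0, 0, 3]
(up to reordering of blocks).

Per-block formulas:
  For a 3×3 Jordan block J_3(3): exp(t · J_3(3)) = e^(3t)·(I + t·N + (t^2/2)·N^2), where N is the 3×3 nilpotent shift.

After assembling e^{tJ} and conjugating by P, we get:

e^{tA} =
  [-2*t*exp(3*t) + exp(3*t), 0, -4*t*exp(3*t)]
  [-t^2*exp(3*t)/2 - 2*t*exp(3*t), exp(3*t), -t^2*exp(3*t) - 5*t*exp(3*t)]
  [t*exp(3*t), 0, 2*t*exp(3*t) + exp(3*t)]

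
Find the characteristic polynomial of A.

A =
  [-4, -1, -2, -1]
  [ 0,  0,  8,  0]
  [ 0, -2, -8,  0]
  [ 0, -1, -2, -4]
x^4 + 16*x^3 + 96*x^2 + 256*x + 256

Expanding det(x·I − A) (e.g. by cofactor expansion or by noting that A is similar to its Jordan form J, which has the same characteristic polynomial as A) gives
  χ_A(x) = x^4 + 16*x^3 + 96*x^2 + 256*x + 256
which factors as (x + 4)^4. The eigenvalues (with algebraic multiplicities) are λ = -4 with multiplicity 4.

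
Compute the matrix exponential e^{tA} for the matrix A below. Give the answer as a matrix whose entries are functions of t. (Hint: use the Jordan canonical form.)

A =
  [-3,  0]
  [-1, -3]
e^{tA} =
  [exp(-3*t), 0]
  [-t*exp(-3*t), exp(-3*t)]

Strategy: write A = P · J · P⁻¹ where J is a Jordan canonical form, so e^{tA} = P · e^{tJ} · P⁻¹, and e^{tJ} can be computed block-by-block.

A has Jordan form
J =
  [-3,  1]
  [ 0, -3]
(up to reordering of blocks).

Per-block formulas:
  For a 2×2 Jordan block J_2(-3): exp(t · J_2(-3)) = e^(-3t)·(I + t·N), where N is the 2×2 nilpotent shift.

After assembling e^{tJ} and conjugating by P, we get:

e^{tA} =
  [exp(-3*t), 0]
  [-t*exp(-3*t), exp(-3*t)]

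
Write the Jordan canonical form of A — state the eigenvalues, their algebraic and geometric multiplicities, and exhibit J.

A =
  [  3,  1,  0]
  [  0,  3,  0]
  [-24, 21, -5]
J_1(-5) ⊕ J_2(3)

The characteristic polynomial is
  det(x·I − A) = x^3 - x^2 - 21*x + 45 = (x - 3)^2*(x + 5)

Eigenvalues and multiplicities (the geometric multiplicity of λ is n − rank(A − λI), which equals the number of Jordan blocks for λ):
  λ = -5: algebraic multiplicity = 1, geometric multiplicity = 1
  λ = 3: algebraic multiplicity = 2, geometric multiplicity = 1

Determining the block sizes for each eigenvalue:
  λ = -5: one block (gm = 1), so the single block has size am = 1 → block sizes [1]
  λ = 3: one block (gm = 1), so the single block has size am = 2 → block sizes [2]

Assembling the blocks gives a Jordan form
J =
  [-5, 0, 0]
  [ 0, 3, 1]
  [ 0, 0, 3]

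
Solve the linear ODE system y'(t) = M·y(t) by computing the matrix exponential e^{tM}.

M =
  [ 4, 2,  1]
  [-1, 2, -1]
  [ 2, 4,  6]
e^{tM} =
  [exp(4*t), 2*t*exp(4*t), t*exp(4*t)]
  [-t*exp(4*t), -t^2*exp(4*t) - 2*t*exp(4*t) + exp(4*t), -t^2*exp(4*t)/2 - t*exp(4*t)]
  [2*t*exp(4*t), 2*t^2*exp(4*t) + 4*t*exp(4*t), t^2*exp(4*t) + 2*t*exp(4*t) + exp(4*t)]

Strategy: write M = P · J · P⁻¹ where J is a Jordan canonical form, so e^{tM} = P · e^{tJ} · P⁻¹, and e^{tJ} can be computed block-by-block.

M has Jordan form
J =
  [4, 1, 0]
  [0, 4, 1]
  [0, 0, 4]
(up to reordering of blocks).

Per-block formulas:
  For a 3×3 Jordan block J_3(4): exp(t · J_3(4)) = e^(4t)·(I + t·N + (t^2/2)·N^2), where N is the 3×3 nilpotent shift.

After assembling e^{tJ} and conjugating by P, we get:

e^{tM} =
  [exp(4*t), 2*t*exp(4*t), t*exp(4*t)]
  [-t*exp(4*t), -t^2*exp(4*t) - 2*t*exp(4*t) + exp(4*t), -t^2*exp(4*t)/2 - t*exp(4*t)]
  [2*t*exp(4*t), 2*t^2*exp(4*t) + 4*t*exp(4*t), t^2*exp(4*t) + 2*t*exp(4*t) + exp(4*t)]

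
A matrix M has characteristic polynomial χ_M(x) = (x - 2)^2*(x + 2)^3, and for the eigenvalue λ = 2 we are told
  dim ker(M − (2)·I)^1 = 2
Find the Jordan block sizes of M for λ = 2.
Block sizes for λ = 2: [1, 1]

From the dimensions of kernels of powers, the number of Jordan blocks of size at least j is d_j − d_{j−1} where d_j = dim ker(N^j) (with d_0 = 0). Computing the differences gives [2].
The number of blocks of size exactly k is (#blocks of size ≥ k) − (#blocks of size ≥ k + 1), so the partition is: 2 block(s) of size 1.
In nonincreasing order the block sizes are [1, 1].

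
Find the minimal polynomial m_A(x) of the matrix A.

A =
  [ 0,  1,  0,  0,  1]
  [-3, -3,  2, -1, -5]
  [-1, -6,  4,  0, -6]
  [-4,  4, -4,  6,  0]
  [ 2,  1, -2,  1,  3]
x^4 - 6*x^3 + x^2 + 24*x + 16

The characteristic polynomial is χ_A(x) = (x - 4)^3*(x + 1)^2, so the eigenvalues are known. The minimal polynomial is
  m_A(x) = Π_λ (x − λ)^{k_λ}
where k_λ is the size of the *largest* Jordan block for λ (equivalently, the smallest k with (A − λI)^k v = 0 for every generalised eigenvector v of λ).

  λ = -1: largest Jordan block has size 2, contributing (x + 1)^2
  λ = 4: largest Jordan block has size 2, contributing (x − 4)^2

So m_A(x) = (x - 4)^2*(x + 1)^2 = x^4 - 6*x^3 + x^2 + 24*x + 16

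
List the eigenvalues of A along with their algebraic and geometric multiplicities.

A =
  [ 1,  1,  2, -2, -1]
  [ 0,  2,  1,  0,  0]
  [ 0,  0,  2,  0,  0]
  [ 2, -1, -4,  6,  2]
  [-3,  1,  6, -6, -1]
λ = 2: alg = 5, geom = 2

Step 1 — factor the characteristic polynomial to read off the algebraic multiplicities:
  χ_A(x) = (x - 2)^5

Step 2 — compute geometric multiplicities via the rank-nullity identity g(λ) = n − rank(A − λI):
  rank(A − (2)·I) = 3, so dim ker(A − (2)·I) = n − 3 = 2

Summary:
  λ = 2: algebraic multiplicity = 5, geometric multiplicity = 2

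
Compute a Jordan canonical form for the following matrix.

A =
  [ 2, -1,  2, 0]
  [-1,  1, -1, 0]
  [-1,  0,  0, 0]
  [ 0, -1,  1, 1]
J_3(1) ⊕ J_1(1)

The characteristic polynomial is
  det(x·I − A) = x^4 - 4*x^3 + 6*x^2 - 4*x + 1 = (x - 1)^4

Eigenvalues and multiplicities (the geometric multiplicity of λ is n − rank(A − λI), which equals the number of Jordan blocks for λ):
  λ = 1: algebraic multiplicity = 4, geometric multiplicity = 2

Determining the block sizes for each eigenvalue:
  λ = 1: with am = 4 and gm = 2, the partition is not yet determined (e.g. several partitions of 4 into 2 parts exist). Let N = A − (1)·I. Computing rank(N^1) = 2, rank(N^2) = 1, rank(N^3) = 0; the number of blocks of size ≥ j is rank(N^{j−1}) − rank(N^j), giving [2, 1, 1]. So we have 1 block(s) of size 3, 1 block(s) of size 1 → block sizes [3, 1]

Assembling the blocks gives a Jordan form
J =
  [1, 1, 0, 0]
  [0, 1, 1, 0]
  [0, 0, 1, 0]
  [0, 0, 0, 1]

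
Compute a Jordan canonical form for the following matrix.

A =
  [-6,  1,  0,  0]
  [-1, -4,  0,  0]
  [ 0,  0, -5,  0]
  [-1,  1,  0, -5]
J_2(-5) ⊕ J_1(-5) ⊕ J_1(-5)

The characteristic polynomial is
  det(x·I − A) = x^4 + 20*x^3 + 150*x^2 + 500*x + 625 = (x + 5)^4

Eigenvalues and multiplicities (the geometric multiplicity of λ is n − rank(A − λI), which equals the number of Jordan blocks for λ):
  λ = -5: algebraic multiplicity = 4, geometric multiplicity = 3

Determining the block sizes for each eigenvalue:
  λ = -5: 3 blocks summing to 4 forces exactly one block of size 2 and the rest size 1 → block sizes [2, 1, 1]

Assembling the blocks gives a Jordan form
J =
  [-5,  1,  0,  0]
  [ 0, -5,  0,  0]
  [ 0,  0, -5,  0]
  [ 0,  0,  0, -5]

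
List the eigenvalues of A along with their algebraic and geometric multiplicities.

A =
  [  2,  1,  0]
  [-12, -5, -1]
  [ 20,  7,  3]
λ = 0: alg = 3, geom = 1

Step 1 — factor the characteristic polynomial to read off the algebraic multiplicities:
  χ_A(x) = x^3

Step 2 — compute geometric multiplicities via the rank-nullity identity g(λ) = n − rank(A − λI):
  rank(A − (0)·I) = 2, so dim ker(A − (0)·I) = n − 2 = 1

Summary:
  λ = 0: algebraic multiplicity = 3, geometric multiplicity = 1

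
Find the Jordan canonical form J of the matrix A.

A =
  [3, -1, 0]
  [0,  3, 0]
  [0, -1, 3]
J_2(3) ⊕ J_1(3)

The characteristic polynomial is
  det(x·I − A) = x^3 - 9*x^2 + 27*x - 27 = (x - 3)^3

Eigenvalues and multiplicities (the geometric multiplicity of λ is n − rank(A − λI), which equals the number of Jordan blocks for λ):
  λ = 3: algebraic multiplicity = 3, geometric multiplicity = 2

Determining the block sizes for each eigenvalue:
  λ = 3: 2 blocks summing to 3 forces exactly one block of size 2 and the rest size 1 → block sizes [2, 1]

Assembling the blocks gives a Jordan form
J =
  [3, 1, 0]
  [0, 3, 0]
  [0, 0, 3]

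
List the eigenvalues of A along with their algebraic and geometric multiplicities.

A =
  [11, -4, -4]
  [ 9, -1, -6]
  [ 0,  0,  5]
λ = 5: alg = 3, geom = 2

Step 1 — factor the characteristic polynomial to read off the algebraic multiplicities:
  χ_A(x) = (x - 5)^3

Step 2 — compute geometric multiplicities via the rank-nullity identity g(λ) = n − rank(A − λI):
  rank(A − (5)·I) = 1, so dim ker(A − (5)·I) = n − 1 = 2

Summary:
  λ = 5: algebraic multiplicity = 3, geometric multiplicity = 2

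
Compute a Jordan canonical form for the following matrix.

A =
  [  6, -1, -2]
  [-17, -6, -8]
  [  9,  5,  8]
J_1(-2) ⊕ J_2(5)

The characteristic polynomial is
  det(x·I − A) = x^3 - 8*x^2 + 5*x + 50 = (x - 5)^2*(x + 2)

Eigenvalues and multiplicities (the geometric multiplicity of λ is n − rank(A − λI), which equals the number of Jordan blocks for λ):
  λ = -2: algebraic multiplicity = 1, geometric multiplicity = 1
  λ = 5: algebraic multiplicity = 2, geometric multiplicity = 1

Determining the block sizes for each eigenvalue:
  λ = -2: one block (gm = 1), so the single block has size am = 1 → block sizes [1]
  λ = 5: one block (gm = 1), so the single block has size am = 2 → block sizes [2]

Assembling the blocks gives a Jordan form
J =
  [-2, 0, 0]
  [ 0, 5, 1]
  [ 0, 0, 5]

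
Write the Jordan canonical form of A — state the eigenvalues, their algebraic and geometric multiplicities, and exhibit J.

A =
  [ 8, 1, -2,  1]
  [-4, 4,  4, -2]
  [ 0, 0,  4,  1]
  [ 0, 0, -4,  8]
J_2(6) ⊕ J_2(6)

The characteristic polynomial is
  det(x·I − A) = x^4 - 24*x^3 + 216*x^2 - 864*x + 1296 = (x - 6)^4

Eigenvalues and multiplicities (the geometric multiplicity of λ is n − rank(A − λI), which equals the number of Jordan blocks for λ):
  λ = 6: algebraic multiplicity = 4, geometric multiplicity = 2

Determining the block sizes for each eigenvalue:
  λ = 6: with am = 4 and gm = 2, the partition is not yet determined (e.g. several partitions of 4 into 2 parts exist). Let N = A − (6)·I. Computing rank(N^1) = 2, rank(N^2) = 0; the number of blocks of size ≥ j is rank(N^{j−1}) − rank(N^j), giving [2, 2]. So we have 2 block(s) of size 2 → block sizes [2, 2]

Assembling the blocks gives a Jordan form
J =
  [6, 1, 0, 0]
  [0, 6, 0, 0]
  [0, 0, 6, 1]
  [0, 0, 0, 6]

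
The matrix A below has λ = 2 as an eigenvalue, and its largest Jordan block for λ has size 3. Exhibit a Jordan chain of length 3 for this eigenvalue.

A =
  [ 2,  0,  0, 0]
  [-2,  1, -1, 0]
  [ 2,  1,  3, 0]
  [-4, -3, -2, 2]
A Jordan chain for λ = 2 of length 3:
v_1 = (0, 0, 0, 2)ᵀ
v_2 = (0, -2, 2, -4)ᵀ
v_3 = (1, 0, 0, 0)ᵀ

Let N = A − (2)·I. We want v_3 with N^3 v_3 = 0 but N^2 v_3 ≠ 0; then v_{j-1} := N · v_j for j = 3, …, 2.

Pick v_3 = (1, 0, 0, 0)ᵀ.
Then v_2 = N · v_3 = (0, -2, 2, -4)ᵀ.
Then v_1 = N · v_2 = (0, 0, 0, 2)ᵀ.

Sanity check: (A − (2)·I) v_1 = (0, 0, 0, 0)ᵀ = 0. ✓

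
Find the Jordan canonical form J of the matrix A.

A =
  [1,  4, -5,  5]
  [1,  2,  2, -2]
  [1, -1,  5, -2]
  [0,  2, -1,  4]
J_3(3) ⊕ J_1(3)

The characteristic polynomial is
  det(x·I − A) = x^4 - 12*x^3 + 54*x^2 - 108*x + 81 = (x - 3)^4

Eigenvalues and multiplicities (the geometric multiplicity of λ is n − rank(A − λI), which equals the number of Jordan blocks for λ):
  λ = 3: algebraic multiplicity = 4, geometric multiplicity = 2

Determining the block sizes for each eigenvalue:
  λ = 3: with am = 4 and gm = 2, the partition is not yet determined (e.g. several partitions of 4 into 2 parts exist). Let N = A − (3)·I. Computing rank(N^1) = 2, rank(N^2) = 1, rank(N^3) = 0; the number of blocks of size ≥ j is rank(N^{j−1}) − rank(N^j), giving [2, 1, 1]. So we have 1 block(s) of size 3, 1 block(s) of size 1 → block sizes [3, 1]

Assembling the blocks gives a Jordan form
J =
  [3, 1, 0, 0]
  [0, 3, 1, 0]
  [0, 0, 3, 0]
  [0, 0, 0, 3]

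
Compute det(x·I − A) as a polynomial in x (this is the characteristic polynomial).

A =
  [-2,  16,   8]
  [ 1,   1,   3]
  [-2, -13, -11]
x^3 + 12*x^2 + 48*x + 64

Expanding det(x·I − A) (e.g. by cofactor expansion or by noting that A is similar to its Jordan form J, which has the same characteristic polynomial as A) gives
  χ_A(x) = x^3 + 12*x^2 + 48*x + 64
which factors as (x + 4)^3. The eigenvalues (with algebraic multiplicities) are λ = -4 with multiplicity 3.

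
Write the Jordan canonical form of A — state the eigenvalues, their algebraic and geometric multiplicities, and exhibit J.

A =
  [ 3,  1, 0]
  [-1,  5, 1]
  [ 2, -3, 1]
J_3(3)

The characteristic polynomial is
  det(x·I − A) = x^3 - 9*x^2 + 27*x - 27 = (x - 3)^3

Eigenvalues and multiplicities (the geometric multiplicity of λ is n − rank(A − λI), which equals the number of Jordan blocks for λ):
  λ = 3: algebraic multiplicity = 3, geometric multiplicity = 1

Determining the block sizes for each eigenvalue:
  λ = 3: one block (gm = 1), so the single block has size am = 3 → block sizes [3]

Assembling the blocks gives a Jordan form
J =
  [3, 1, 0]
  [0, 3, 1]
  [0, 0, 3]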